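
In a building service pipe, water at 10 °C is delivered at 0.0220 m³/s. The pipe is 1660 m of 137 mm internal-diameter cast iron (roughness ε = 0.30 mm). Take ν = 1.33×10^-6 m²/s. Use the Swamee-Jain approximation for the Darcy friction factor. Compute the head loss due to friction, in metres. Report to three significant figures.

V = 4Q/(πD²) = 4·0.0220/(π·0.137²) = 1.492 m/s
Re = VD/ν = 1.492·0.137/1.33×10^-6 = 1.54×10^5 → turbulent
ε/D = 0.30/137 = 0.00219
Swamee-Jain: f = 0.02527
h_f = f(L/D)V²/(2g) = 0.02527·(1660/0.137)·1.492²/(2·9.81) = 34.75 m

h_f ≈ 34.8 m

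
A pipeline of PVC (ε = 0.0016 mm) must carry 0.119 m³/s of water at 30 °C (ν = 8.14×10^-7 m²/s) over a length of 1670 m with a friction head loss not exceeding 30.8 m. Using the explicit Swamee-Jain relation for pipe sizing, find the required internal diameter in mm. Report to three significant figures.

D ≈ 242 mm

Swamee-Jain (Type III): D = 0.66·[ε^1.25·(LQ²/(gh_f))^4.75 + ν·Q^9.4·(L/(gh_f))^5.2]^0.04
LQ²/(gh_f) = 0.07827; L/(gh_f) = 5.527
Term 1 = ε^1.25·(…)^4.75 = 3.16×10^-13; Term 2 = ν·Q^9.4·(…)^5.2 = 1.21×10^-11
D = 0.66·(3.16×10^-13 + 1.21×10^-11)^0.04 = 0.2417 m = 242 mm
Check: V = 2.59 m/s, Re = 7.70×10^5, f = 0.01228, h_f = 29.1 m ≈ 30.8 m ✓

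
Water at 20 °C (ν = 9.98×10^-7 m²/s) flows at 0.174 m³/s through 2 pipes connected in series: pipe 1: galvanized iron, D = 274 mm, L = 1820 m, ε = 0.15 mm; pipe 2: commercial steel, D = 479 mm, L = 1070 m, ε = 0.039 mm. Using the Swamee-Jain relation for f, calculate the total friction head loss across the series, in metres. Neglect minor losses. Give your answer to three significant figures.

Pipe 1: V = 2.951 m/s, Re = 8.10×10^5, ε/D = 5.47×10^-4, f = 0.01773, h_1 = f(L/D)V²/2g = 52.26 m
Pipe 2: V = 0.9656 m/s, Re = 4.63×10^5, ε/D = 8.14×10^-5, f = 0.01438, h_2 = f(L/D)V²/2g = 1.526 m
Series → Q common, losses add: H = Σh = 53.78 m

H ≈ 53.8 m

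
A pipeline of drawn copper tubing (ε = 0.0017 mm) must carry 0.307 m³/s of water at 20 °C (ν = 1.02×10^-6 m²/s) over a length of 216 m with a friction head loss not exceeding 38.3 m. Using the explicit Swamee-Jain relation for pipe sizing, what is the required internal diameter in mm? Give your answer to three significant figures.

Swamee-Jain (Type III): D = 0.66·[ε^1.25·(LQ²/(gh_f))^4.75 + ν·Q^9.4·(L/(gh_f))^5.2]^0.04
LQ²/(gh_f) = 0.05418; L/(gh_f) = 0.5749
Term 1 = ε^1.25·(…)^4.75 = 5.94×10^-14; Term 2 = ν·Q^9.4·(…)^5.2 = 8.66×10^-13
D = 0.66·(5.94×10^-14 + 8.66×10^-13)^0.04 = 0.2179 m = 218 mm
Check: V = 8.23 m/s, Re = 1.76×10^6, f = 0.01085, h_f = 37.2 m ≈ 38.3 m ✓

D ≈ 218 mm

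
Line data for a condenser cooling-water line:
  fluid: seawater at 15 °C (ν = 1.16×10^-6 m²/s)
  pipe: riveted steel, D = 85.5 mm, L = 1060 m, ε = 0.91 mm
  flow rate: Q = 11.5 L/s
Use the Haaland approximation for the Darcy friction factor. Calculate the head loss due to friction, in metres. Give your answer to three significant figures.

V = 4Q/(πD²) = 4·0.0115/(π·0.0855²) = 2.003 m/s
Re = VD/ν = 2.003·0.0855/1.16×10^-6 = 1.48×10^5 → turbulent
ε/D = 0.91/85.5 = 0.0106
Haaland: f = 0.03916
h_f = f(L/D)V²/(2g) = 0.03916·(1060/0.0855)·2.003²/(2·9.81) = 99.27 m

h_f ≈ 99.3 m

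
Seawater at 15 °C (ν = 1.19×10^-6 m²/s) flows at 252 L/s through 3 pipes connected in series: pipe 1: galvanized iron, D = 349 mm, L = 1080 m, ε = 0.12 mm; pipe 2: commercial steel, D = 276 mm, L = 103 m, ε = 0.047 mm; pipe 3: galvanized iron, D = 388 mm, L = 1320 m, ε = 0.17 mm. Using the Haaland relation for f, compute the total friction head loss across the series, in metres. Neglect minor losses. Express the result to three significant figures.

H ≈ 35.8 m

Pipe 1: V = 2.634 m/s, Re = 7.73×10^5, ε/D = 3.44×10^-4, f = 0.01614, h_1 = f(L/D)V²/2g = 17.67 m
Pipe 2: V = 4.212 m/s, Re = 9.77×10^5, ε/D = 1.70×10^-4, f = 0.01428, h_2 = f(L/D)V²/2g = 4.818 m
Pipe 3: V = 2.131 m/s, Re = 6.95×10^5, ε/D = 4.38×10^-4, f = 0.01693, h_3 = f(L/D)V²/2g = 13.33 m
Series → Q common, losses add: H = Σh = 35.82 m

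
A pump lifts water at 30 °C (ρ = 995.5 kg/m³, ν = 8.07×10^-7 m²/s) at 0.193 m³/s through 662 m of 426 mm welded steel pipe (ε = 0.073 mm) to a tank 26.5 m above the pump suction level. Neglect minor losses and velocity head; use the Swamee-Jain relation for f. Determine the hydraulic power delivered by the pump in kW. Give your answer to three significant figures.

V = 4Q/(πD²) = 1.354 m/s; Re = 7.15×10^5; ε/D = 1.71×10^-4; f = 0.01478
h_f = f(L/D)V²/2g = 2.147 m
Total head H = z + h_f = 26.5 + 2.147 = 28.65 m
P_hyd = ρgQH = 995.5·9.81·0.193·28.65 = 53.99 kW

P_hyd ≈ 54.0 kW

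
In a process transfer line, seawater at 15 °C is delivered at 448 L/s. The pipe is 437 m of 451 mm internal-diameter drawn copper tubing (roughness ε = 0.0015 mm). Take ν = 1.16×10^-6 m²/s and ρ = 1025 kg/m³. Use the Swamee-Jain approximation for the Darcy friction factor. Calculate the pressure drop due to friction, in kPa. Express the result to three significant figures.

V = 4Q/(πD²) = 4·0.448/(π·0.451²) = 2.804 m/s
Re = VD/ν = 2.804·0.451/1.16×10^-6 = 1.09×10^6 → turbulent
ε/D = 0.0015/451 = 3.33×10^-6
Swamee-Jain: f = 0.01153
h_f = f(L/D)V²/(2g) = 0.01153·(437/0.451)·2.804²/(2·9.81) = 4.478 m
Δp = ρg·h_f = 1025·9.81·4.478 = 45.02 kPa

Δp ≈ 45.0 kPa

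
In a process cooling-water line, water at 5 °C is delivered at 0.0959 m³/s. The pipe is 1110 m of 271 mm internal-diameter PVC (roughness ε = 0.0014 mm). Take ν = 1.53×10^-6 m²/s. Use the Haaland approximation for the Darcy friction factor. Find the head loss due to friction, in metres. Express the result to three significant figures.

h_f ≈ 8.33 m

V = 4Q/(πD²) = 4·0.0959/(π·0.271²) = 1.663 m/s
Re = VD/ν = 1.663·0.271/1.53×10^-6 = 2.94×10^5 → turbulent
ε/D = 0.0014/271 = 5.17×10^-6
Haaland: f = 0.01443
h_f = f(L/D)V²/(2g) = 0.01443·(1110/0.271)·1.663²/(2·9.81) = 8.329 m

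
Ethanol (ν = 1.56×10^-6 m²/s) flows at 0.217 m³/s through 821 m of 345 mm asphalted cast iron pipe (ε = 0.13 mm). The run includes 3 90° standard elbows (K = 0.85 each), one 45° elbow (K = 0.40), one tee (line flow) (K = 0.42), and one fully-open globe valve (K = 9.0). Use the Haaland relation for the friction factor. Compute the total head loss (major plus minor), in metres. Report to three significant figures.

V = 4Q/(πD²) = 2.321 m/s; V²/2g = 0.2746 m
Re = 5.13×10^5, ε/D = 3.77×10^-4 → f = 0.01672 (Haaland)
Major: h_f = f(L/D)·V²/2g = 0.01672·2380·0.2746 = 10.93 m
Minor: ΣK = 12.4; h_m = ΣK·V²/2g = 3.397 m
Total H_L = 10.93 + 3.397 = 14.32 m

H_L ≈ 14.3 m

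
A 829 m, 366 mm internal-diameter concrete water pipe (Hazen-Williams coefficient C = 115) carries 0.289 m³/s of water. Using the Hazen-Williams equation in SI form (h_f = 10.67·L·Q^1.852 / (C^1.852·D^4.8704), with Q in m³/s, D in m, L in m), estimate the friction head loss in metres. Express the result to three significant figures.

h_f = 10.67·829·0.289^1.852 / (115^1.852·0.366^4.8704) = 18.11 m

h_f ≈ 18.1 m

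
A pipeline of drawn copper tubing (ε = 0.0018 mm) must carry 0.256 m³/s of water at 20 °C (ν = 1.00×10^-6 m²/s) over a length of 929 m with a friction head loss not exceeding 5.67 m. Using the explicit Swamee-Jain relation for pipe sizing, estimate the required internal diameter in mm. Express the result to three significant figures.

Swamee-Jain (Type III): D = 0.66·[ε^1.25·(LQ²/(gh_f))^4.75 + ν·Q^9.4·(L/(gh_f))^5.2]^0.04
LQ²/(gh_f) = 1.095; L/(gh_f) = 16.70
Term 1 = ε^1.25·(…)^4.75 = 1.01×10^-7; Term 2 = ν·Q^9.4·(…)^5.2 = 6.25×10^-6
D = 0.66·(1.01×10^-7 + 6.25×10^-6)^0.04 = 0.4089 m = 409 mm
Check: V = 1.95 m/s, Re = 7.97×10^5, f = 0.01216, h_f = 5.35 m ≈ 5.67 m ✓

D ≈ 409 mm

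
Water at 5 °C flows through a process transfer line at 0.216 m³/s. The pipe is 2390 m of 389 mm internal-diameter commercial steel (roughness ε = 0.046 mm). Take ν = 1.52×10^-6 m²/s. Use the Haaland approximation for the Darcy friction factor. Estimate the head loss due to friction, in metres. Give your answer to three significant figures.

V = 4Q/(πD²) = 4·0.216/(π·0.389²) = 1.817 m/s
Re = VD/ν = 1.817·0.389/1.52×10^-6 = 4.65×10^5 → turbulent
ε/D = 0.046/389 = 1.18×10^-4
Haaland: f = 0.01458
h_f = f(L/D)V²/(2g) = 0.01458·(2390/0.389)·1.817²/(2·9.81) = 15.08 m

h_f ≈ 15.1 m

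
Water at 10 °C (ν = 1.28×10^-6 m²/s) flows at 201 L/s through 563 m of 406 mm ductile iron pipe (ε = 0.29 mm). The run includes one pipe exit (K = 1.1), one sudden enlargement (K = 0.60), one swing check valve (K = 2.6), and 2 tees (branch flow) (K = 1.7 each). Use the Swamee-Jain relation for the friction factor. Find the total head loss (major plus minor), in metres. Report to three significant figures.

V = 4Q/(πD²) = 1.553 m/s; V²/2g = 0.1229 m
Re = 4.92×10^5, ε/D = 7.14×10^-4 → f = 0.01901 (Swamee-Jain)
Major: h_f = f(L/D)·V²/2g = 0.01901·1387·0.1229 = 3.238 m
Minor: ΣK = 7.70; h_m = ΣK·V²/2g = 0.9460 m
Total H_L = 3.238 + 0.9460 = 4.184 m

H_L ≈ 4.18 m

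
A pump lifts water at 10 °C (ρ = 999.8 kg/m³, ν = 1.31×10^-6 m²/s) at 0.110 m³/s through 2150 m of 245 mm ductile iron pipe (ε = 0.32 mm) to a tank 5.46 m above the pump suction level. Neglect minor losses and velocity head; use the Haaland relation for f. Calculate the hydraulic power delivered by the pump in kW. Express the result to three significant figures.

V = 4Q/(πD²) = 2.333 m/s; Re = 4.36×10^5; ε/D = 0.00131; f = 0.02151
h_f = f(L/D)V²/2g = 52.39 m
Total head H = z + h_f = 5.46 + 52.39 = 57.85 m
P_hyd = ρgQH = 999.8·9.81·0.110·57.85 = 62.41 kW

P_hyd ≈ 62.4 kW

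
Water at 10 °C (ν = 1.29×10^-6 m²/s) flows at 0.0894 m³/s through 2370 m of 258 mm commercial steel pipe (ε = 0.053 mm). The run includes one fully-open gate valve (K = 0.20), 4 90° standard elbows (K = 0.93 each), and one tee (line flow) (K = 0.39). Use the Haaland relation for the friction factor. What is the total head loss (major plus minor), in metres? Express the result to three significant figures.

H_L ≈ 22.4 m

V = 4Q/(πD²) = 1.710 m/s; V²/2g = 0.1490 m
Re = 3.42×10^5, ε/D = 2.05×10^-4 → f = 0.01588 (Haaland)
Major: h_f = f(L/D)·V²/2g = 0.01588·9186·0.1490 = 21.75 m
Minor: ΣK = 4.31; h_m = ΣK·V²/2g = 0.6424 m
Total H_L = 21.75 + 0.6424 = 22.39 m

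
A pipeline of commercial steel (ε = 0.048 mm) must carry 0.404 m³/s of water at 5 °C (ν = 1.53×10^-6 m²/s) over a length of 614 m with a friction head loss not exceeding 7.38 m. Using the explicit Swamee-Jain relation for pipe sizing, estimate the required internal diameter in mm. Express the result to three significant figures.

D ≈ 440 mm

Swamee-Jain (Type III): D = 0.66·[ε^1.25·(LQ²/(gh_f))^4.75 + ν·Q^9.4·(L/(gh_f))^5.2]^0.04
LQ²/(gh_f) = 1.384; L/(gh_f) = 8.481
Term 1 = ε^1.25·(…)^4.75 = 1.87×10^-5; Term 2 = ν·Q^9.4·(…)^5.2 = 2.05×10^-5
D = 0.66·(1.87×10^-5 + 2.05×10^-5)^0.04 = 0.4398 m = 440 mm
Check: V = 2.66 m/s, Re = 7.64×10^5, f = 0.01396, h_f = 7.02 m ≈ 7.38 m ✓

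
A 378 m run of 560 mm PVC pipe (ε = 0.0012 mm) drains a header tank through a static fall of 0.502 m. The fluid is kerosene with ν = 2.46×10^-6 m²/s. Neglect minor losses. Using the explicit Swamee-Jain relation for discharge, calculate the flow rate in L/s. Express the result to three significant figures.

Q ≈ 240 L/s

Swamee-Jain (Type II): Q = -0.965·√(gD⁵h_f/L)·ln[ε/(3.7D) + √(3.17ν²L/(gD³h_f))]
√(gD⁵h_f/L) = √(9.81·0.560⁵·0.502/378) = 0.02679
ε/(3.7D) = 5.79×10^-7; √(3.17ν²L/(gD³h_f)) = 9.16×10^-5
Q = -0.965·0.02679·ln(9.215×10^-5) = 0.2402 m³/s
Check: V = 0.975 m/s, Re = 2.22×10^5, f = 0.01524, h_f = 0.499 m ≈ 0.502 m ✓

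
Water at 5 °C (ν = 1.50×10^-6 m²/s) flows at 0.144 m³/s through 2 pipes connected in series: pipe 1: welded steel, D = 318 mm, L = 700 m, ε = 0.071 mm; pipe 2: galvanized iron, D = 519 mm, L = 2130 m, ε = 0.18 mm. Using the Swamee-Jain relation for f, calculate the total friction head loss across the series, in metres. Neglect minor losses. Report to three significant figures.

H ≈ 7.66 m

Pipe 1: V = 1.813 m/s, Re = 3.84×10^5, ε/D = 2.23×10^-4, f = 0.01609, h_1 = f(L/D)V²/2g = 5.935 m
Pipe 2: V = 0.6807 m/s, Re = 2.36×10^5, ε/D = 3.47×10^-4, f = 0.01777, h_2 = f(L/D)V²/2g = 1.723 m
Series → Q common, losses add: H = Σh = 7.657 m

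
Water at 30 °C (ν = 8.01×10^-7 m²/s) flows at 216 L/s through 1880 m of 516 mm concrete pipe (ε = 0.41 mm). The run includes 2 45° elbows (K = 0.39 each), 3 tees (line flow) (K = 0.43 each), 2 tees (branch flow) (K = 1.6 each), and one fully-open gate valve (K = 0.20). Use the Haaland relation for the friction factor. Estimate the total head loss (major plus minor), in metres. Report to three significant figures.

V = 4Q/(πD²) = 1.033 m/s; V²/2g = 0.05438 m
Re = 6.65×10^5, ε/D = 7.95×10^-4 → f = 0.01908 (Haaland)
Major: h_f = f(L/D)·V²/2g = 0.01908·3643·0.05438 = 3.781 m
Minor: ΣK = 5.47; h_m = ΣK·V²/2g = 0.2975 m
Total H_L = 3.781 + 0.2975 = 4.079 m

H_L ≈ 4.08 m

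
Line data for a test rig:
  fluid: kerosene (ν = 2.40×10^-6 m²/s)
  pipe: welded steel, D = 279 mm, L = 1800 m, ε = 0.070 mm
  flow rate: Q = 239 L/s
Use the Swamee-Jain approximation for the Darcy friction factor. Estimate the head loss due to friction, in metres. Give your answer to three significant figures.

V = 4Q/(πD²) = 4·0.239/(π·0.279²) = 3.909 m/s
Re = VD/ν = 3.909·0.279/2.40×10^-6 = 4.54×10^5 → turbulent
ε/D = 0.070/279 = 2.51×10^-4
Swamee-Jain: f = 0.01609
h_f = f(L/D)V²/(2g) = 0.01609·(1800/0.279)·3.909²/(2·9.81) = 80.85 m

h_f ≈ 80.8 m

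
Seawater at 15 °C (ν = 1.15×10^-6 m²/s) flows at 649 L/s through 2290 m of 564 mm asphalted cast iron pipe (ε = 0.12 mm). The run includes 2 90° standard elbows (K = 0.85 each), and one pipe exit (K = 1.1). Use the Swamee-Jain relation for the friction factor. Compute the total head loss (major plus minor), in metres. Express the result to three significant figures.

V = 4Q/(πD²) = 2.598 m/s; V²/2g = 0.3439 m
Re = 1.27×10^6, ε/D = 2.13×10^-4 → f = 0.01473 (Swamee-Jain)
Major: h_f = f(L/D)·V²/2g = 0.01473·4060·0.3439 = 20.57 m
Minor: ΣK = 2.80; h_m = ΣK·V²/2g = 0.9631 m
Total H_L = 20.57 + 0.9631 = 21.53 m

H_L ≈ 21.5 m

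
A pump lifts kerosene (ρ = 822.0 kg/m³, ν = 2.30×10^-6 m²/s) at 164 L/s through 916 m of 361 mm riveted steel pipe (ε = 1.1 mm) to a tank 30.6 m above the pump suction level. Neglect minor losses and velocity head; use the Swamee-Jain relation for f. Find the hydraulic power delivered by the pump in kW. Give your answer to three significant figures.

P_hyd ≈ 52.3 kW

V = 4Q/(πD²) = 1.602 m/s; Re = 2.51×10^5; ε/D = 0.00305; f = 0.02697
h_f = f(L/D)V²/2g = 8.955 m
Total head H = z + h_f = 30.6 + 8.955 = 39.56 m
P_hyd = ρgQH = 822.0·9.81·0.164·39.56 = 52.31 kW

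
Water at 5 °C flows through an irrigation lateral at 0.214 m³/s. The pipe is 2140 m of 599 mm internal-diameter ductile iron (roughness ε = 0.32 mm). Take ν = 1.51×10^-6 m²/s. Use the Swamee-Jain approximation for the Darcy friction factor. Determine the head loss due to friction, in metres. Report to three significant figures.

h_f ≈ 1.94 m

V = 4Q/(πD²) = 4·0.214/(π·0.599²) = 0.7594 m/s
Re = VD/ν = 0.7594·0.599/1.51×10^-6 = 3.01×10^5 → turbulent
ε/D = 0.32/599 = 5.34×10^-4
Swamee-Jain: f = 0.01852
h_f = f(L/D)V²/(2g) = 0.01852·(2140/0.599)·0.7594²/(2·9.81) = 1.944 m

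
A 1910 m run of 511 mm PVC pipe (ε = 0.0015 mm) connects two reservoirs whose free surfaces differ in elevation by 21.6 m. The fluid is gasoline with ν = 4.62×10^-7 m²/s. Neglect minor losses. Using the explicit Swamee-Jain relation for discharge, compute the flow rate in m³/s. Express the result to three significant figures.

Swamee-Jain (Type II): Q = -0.965·√(gD⁵h_f/L)·ln[ε/(3.7D) + √(3.17ν²L/(gD³h_f))]
√(gD⁵h_f/L) = √(9.81·0.511⁵·21.6/1910) = 0.06217
ε/(3.7D) = 7.93×10^-7; √(3.17ν²L/(gD³h_f)) = 6.76×10^-6
Q = -0.965·0.06217·ln(7.554×10^-6) = 0.7076 m³/s
Check: V = 3.45 m/s, Re = 3.82×10^6, f = 0.009548, h_f = 21.7 m ≈ 21.6 m ✓

Q ≈ 0.708 m³/s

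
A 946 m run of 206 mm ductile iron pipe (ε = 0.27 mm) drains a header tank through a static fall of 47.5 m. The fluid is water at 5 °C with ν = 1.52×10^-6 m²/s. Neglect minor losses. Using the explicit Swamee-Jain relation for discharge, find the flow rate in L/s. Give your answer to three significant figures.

Swamee-Jain (Type II): Q = -0.965·√(gD⁵h_f/L)·ln[ε/(3.7D) + √(3.17ν²L/(gD³h_f))]
√(gD⁵h_f/L) = √(9.81·0.206⁵·47.5/946) = 0.01352
ε/(3.7D) = 3.54×10^-4; √(3.17ν²L/(gD³h_f)) = 4.12×10^-5
Q = -0.965·0.01352·ln(3.955×10^-4) = 0.1022 m³/s
Check: V = 3.07 m/s, Re = 4.16×10^5, f = 0.02172, h_f = 47.8 m ≈ 47.5 m ✓

Q ≈ 102 L/s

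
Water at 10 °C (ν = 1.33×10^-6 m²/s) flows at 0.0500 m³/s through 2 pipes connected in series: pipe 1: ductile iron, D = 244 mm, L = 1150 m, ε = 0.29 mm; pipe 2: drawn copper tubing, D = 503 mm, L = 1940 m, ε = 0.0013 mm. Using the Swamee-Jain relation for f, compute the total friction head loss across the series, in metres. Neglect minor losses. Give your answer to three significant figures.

Pipe 1: V = 1.069 m/s, Re = 1.96×10^5, ε/D = 0.00119, f = 0.02193, h_1 = f(L/D)V²/2g = 6.023 m
Pipe 2: V = 0.2516 m/s, Re = 9.52×10^4, ε/D = 2.58×10^-6, f = 0.01806, h_2 = f(L/D)V²/2g = 0.2248 m
Series → Q common, losses add: H = Σh = 6.248 m

H ≈ 6.25 m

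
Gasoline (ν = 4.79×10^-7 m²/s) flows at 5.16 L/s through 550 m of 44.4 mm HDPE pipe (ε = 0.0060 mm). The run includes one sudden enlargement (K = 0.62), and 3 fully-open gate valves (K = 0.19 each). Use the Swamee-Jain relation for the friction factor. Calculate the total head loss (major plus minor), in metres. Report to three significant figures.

H_L ≈ 111 m

V = 4Q/(πD²) = 3.333 m/s; V²/2g = 0.5661 m
Re = 3.09×10^5, ε/D = 1.35×10^-4 → f = 0.01570 (Swamee-Jain)
Major: h_f = f(L/D)·V²/2g = 0.01570·12387·0.5661 = 110.1 m
Minor: ΣK = 1.19; h_m = ΣK·V²/2g = 0.6737 m
Total H_L = 110.1 + 0.6737 = 110.8 m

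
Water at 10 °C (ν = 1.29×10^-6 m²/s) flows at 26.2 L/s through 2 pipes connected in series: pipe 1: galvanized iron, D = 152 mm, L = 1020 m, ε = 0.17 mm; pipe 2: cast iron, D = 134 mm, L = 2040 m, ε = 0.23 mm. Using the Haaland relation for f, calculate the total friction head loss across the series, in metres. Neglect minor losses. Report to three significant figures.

Pipe 1: V = 1.444 m/s, Re = 1.70×10^5, ε/D = 0.00112, f = 0.02156, h_1 = f(L/D)V²/2g = 15.37 m
Pipe 2: V = 1.858 m/s, Re = 1.93×10^5, ε/D = 0.00172, f = 0.02344, h_2 = f(L/D)V²/2g = 62.78 m
Series → Q common, losses add: H = Σh = 78.15 m

H ≈ 78.1 m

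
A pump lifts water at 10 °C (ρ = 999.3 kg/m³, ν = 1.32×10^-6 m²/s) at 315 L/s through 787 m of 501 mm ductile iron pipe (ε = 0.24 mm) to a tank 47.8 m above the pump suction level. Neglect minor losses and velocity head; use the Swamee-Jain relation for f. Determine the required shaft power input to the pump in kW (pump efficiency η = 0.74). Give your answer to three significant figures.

P_shaft ≈ 214 kW

V = 4Q/(πD²) = 1.598 m/s; Re = 6.06×10^5; ε/D = 4.79×10^-4; f = 0.01748
h_f = f(L/D)V²/2g = 3.574 m
Total head H = z + h_f = 47.8 + 3.574 = 51.37 m
P_hyd = ρgQH = 999.3·9.81·0.315·51.37 = 158.6 kW
P_shaft = P_hyd/η = 158.6/0.74 = 214.4 kW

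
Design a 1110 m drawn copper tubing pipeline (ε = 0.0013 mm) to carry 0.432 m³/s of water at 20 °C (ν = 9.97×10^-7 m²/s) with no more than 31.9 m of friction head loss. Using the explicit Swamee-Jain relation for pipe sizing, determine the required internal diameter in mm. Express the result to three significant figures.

D ≈ 361 mm

Swamee-Jain (Type III): D = 0.66·[ε^1.25·(LQ²/(gh_f))^4.75 + ν·Q^9.4·(L/(gh_f))^5.2]^0.04
LQ²/(gh_f) = 0.6620; L/(gh_f) = 3.547
Term 1 = ε^1.25·(…)^4.75 = 6.19×10^-9; Term 2 = ν·Q^9.4·(…)^5.2 = 2.70×10^-7
D = 0.66·(6.19×10^-9 + 2.70×10^-7)^0.04 = 0.3607 m = 361 mm
Check: V = 4.23 m/s, Re = 1.53×10^6, f = 0.01094, h_f = 30.6 m ≈ 31.9 m ✓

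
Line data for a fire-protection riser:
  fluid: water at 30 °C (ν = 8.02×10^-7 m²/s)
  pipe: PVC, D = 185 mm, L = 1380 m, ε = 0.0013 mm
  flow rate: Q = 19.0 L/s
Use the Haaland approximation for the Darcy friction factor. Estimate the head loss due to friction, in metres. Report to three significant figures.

V = 4Q/(πD²) = 4·0.0190/(π·0.185²) = 0.7068 m/s
Re = VD/ν = 0.7068·0.185/8.02×10^-7 = 1.63×10^5 → turbulent
ε/D = 0.0013/185 = 7.03×10^-6
Haaland: f = 0.01617
h_f = f(L/D)V²/(2g) = 0.01617·(1380/0.185)·0.7068²/(2·9.81) = 3.072 m

h_f ≈ 3.07 m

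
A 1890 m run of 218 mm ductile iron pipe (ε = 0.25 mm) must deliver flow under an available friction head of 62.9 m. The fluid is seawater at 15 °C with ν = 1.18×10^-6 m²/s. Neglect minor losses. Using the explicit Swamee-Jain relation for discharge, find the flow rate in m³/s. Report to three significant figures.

Swamee-Jain (Type II): Q = -0.965·√(gD⁵h_f/L)·ln[ε/(3.7D) + √(3.17ν²L/(gD³h_f))]
√(gD⁵h_f/L) = √(9.81·0.218⁵·62.9/1890) = 0.01268
ε/(3.7D) = 3.10×10^-4; √(3.17ν²L/(gD³h_f)) = 3.61×10^-5
Q = -0.965·0.01268·ln(3.461×10^-4) = 0.09750 m³/s
Check: V = 2.61 m/s, Re = 4.83×10^5, f = 0.02099, h_f = 63.3 m ≈ 62.9 m ✓

Q ≈ 0.0975 m³/s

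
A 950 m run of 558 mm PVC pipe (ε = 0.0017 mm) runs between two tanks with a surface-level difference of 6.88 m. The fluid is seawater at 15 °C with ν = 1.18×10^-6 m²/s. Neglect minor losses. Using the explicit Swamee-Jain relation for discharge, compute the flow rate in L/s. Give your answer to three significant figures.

Swamee-Jain (Type II): Q = -0.965·√(gD⁵h_f/L)·ln[ε/(3.7D) + √(3.17ν²L/(gD³h_f))]
√(gD⁵h_f/L) = √(9.81·0.558⁵·6.88/950) = 0.06199
ε/(3.7D) = 8.23×10^-7; √(3.17ν²L/(gD³h_f)) = 1.89×10^-5
Q = -0.965·0.06199·ln(1.973×10^-5) = 0.6481 m³/s
Check: V = 2.65 m/s, Re = 1.25×10^6, f = 0.01127, h_f = 6.87 m ≈ 6.88 m ✓

Q ≈ 648 L/s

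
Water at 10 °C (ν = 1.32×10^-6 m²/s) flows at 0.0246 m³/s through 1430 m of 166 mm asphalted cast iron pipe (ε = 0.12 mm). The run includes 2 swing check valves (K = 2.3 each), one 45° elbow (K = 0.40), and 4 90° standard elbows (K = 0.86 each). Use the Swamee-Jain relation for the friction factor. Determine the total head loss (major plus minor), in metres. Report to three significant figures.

H_L ≈ 12.2 m

V = 4Q/(πD²) = 1.137 m/s; V²/2g = 0.06585 m
Re = 1.43×10^5, ε/D = 7.23×10^-4 → f = 0.02058 (Swamee-Jain)
Major: h_f = f(L/D)·V²/2g = 0.02058·8614·0.06585 = 11.67 m
Minor: ΣK = 8.44; h_m = ΣK·V²/2g = 0.5558 m
Total H_L = 11.67 + 0.5558 = 12.23 m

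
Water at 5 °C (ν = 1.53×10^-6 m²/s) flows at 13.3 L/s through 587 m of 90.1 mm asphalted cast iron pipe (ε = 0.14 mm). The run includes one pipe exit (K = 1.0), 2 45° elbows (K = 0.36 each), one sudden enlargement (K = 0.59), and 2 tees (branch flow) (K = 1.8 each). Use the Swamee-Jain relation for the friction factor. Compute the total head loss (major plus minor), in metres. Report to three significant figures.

H_L ≈ 35.6 m

V = 4Q/(πD²) = 2.086 m/s; V²/2g = 0.2218 m
Re = 1.23×10^5, ε/D = 0.00155 → f = 0.02376 (Swamee-Jain)
Major: h_f = f(L/D)·V²/2g = 0.02376·6515·0.2218 = 34.34 m
Minor: ΣK = 5.91; h_m = ΣK·V²/2g = 1.311 m
Total H_L = 34.34 + 1.311 = 35.65 m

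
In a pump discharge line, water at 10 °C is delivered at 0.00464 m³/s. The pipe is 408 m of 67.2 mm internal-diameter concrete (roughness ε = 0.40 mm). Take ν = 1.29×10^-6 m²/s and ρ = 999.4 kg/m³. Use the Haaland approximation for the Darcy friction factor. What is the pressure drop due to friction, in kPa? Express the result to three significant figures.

Δp ≈ 172 kPa

V = 4Q/(πD²) = 4·0.00464/(π·0.0672²) = 1.308 m/s
Re = VD/ν = 1.308·0.0672/1.29×10^-6 = 6.82×10^4 → turbulent
ε/D = 0.40/67.2 = 0.00595
Haaland: f = 0.03321
h_f = f(L/D)V²/(2g) = 0.03321·(408/0.0672)·1.308²/(2·9.81) = 17.59 m
Δp = ρg·h_f = 999.4·9.81·17.59 = 172.4 kPa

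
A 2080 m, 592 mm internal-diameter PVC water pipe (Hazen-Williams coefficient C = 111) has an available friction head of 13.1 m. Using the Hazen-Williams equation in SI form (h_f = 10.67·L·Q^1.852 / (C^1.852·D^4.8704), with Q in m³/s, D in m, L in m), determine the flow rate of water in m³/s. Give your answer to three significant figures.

Rearranging: Q = [h_f·C^1.852·D^4.8704 / (10.67·L)]^(1/1.852)
Q = [13.1·111^1.852·0.592^4.8704 / (10.67·2080)]^0.540 = 0.5047 m³/s

Q ≈ 0.505 m³/s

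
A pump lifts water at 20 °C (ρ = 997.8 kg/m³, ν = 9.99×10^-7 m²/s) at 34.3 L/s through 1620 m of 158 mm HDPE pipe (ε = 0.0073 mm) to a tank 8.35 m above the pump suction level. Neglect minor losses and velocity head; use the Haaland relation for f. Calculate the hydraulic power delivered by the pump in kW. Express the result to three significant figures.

V = 4Q/(πD²) = 1.749 m/s; Re = 2.77×10^5; ε/D = 4.62×10^-5; f = 0.01494
h_f = f(L/D)V²/2g = 23.90 m
Total head H = z + h_f = 8.35 + 23.90 = 32.25 m
P_hyd = ρgQH = 997.8·9.81·0.0343·32.25 = 10.83 kW

P_hyd ≈ 10.8 kW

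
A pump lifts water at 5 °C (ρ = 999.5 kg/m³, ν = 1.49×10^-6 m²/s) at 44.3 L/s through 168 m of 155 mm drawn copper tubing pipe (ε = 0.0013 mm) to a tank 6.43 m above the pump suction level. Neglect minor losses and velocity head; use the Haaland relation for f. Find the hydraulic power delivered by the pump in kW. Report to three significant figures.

P_hyd ≈ 4.77 kW

V = 4Q/(πD²) = 2.348 m/s; Re = 2.44×10^5; ε/D = 8.39×10^-6; f = 0.01497
h_f = f(L/D)V²/2g = 4.558 m
Total head H = z + h_f = 6.43 + 4.558 = 10.99 m
P_hyd = ρgQH = 999.5·9.81·0.0443·10.99 = 4.773 kW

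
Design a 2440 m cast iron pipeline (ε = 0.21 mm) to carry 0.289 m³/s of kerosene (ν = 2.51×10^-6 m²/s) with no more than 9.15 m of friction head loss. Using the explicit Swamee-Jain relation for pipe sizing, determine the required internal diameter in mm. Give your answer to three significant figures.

Swamee-Jain (Type III): D = 0.66·[ε^1.25·(LQ²/(gh_f))^4.75 + ν·Q^9.4·(L/(gh_f))^5.2]^0.04
LQ²/(gh_f) = 2.270; L/(gh_f) = 27.18
Term 1 = ε^1.25·(…)^4.75 = 0.00124; Term 2 = ν·Q^9.4·(…)^5.2 = 6.17×10^-4
D = 0.66·(0.00124 + 6.17×10^-4)^0.04 = 0.5132 m = 513 mm
Check: V = 1.40 m/s, Re = 2.86×10^5, f = 0.01785, h_f = 8.44 m ≈ 9.15 m ✓

D ≈ 513 mm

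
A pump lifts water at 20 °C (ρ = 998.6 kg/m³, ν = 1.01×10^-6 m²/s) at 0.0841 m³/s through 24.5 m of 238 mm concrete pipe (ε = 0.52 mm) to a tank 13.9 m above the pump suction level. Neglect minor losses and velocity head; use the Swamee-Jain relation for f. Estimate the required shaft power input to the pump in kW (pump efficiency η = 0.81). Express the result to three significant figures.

P_shaft ≈ 14.6 kW

V = 4Q/(πD²) = 1.890 m/s; Re = 4.45×10^5; ε/D = 0.00218; f = 0.02449
h_f = f(L/D)V²/2g = 0.4591 m
Total head H = z + h_f = 13.9 + 0.4591 = 14.36 m
P_hyd = ρgQH = 998.6·9.81·0.0841·14.36 = 11.83 kW
P_shaft = P_hyd/η = 11.83/0.81 = 14.60 kW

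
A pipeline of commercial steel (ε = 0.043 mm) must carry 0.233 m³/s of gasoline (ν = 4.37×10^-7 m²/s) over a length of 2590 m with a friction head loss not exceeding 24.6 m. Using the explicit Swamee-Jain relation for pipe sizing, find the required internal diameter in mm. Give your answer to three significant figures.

Swamee-Jain (Type III): D = 0.66·[ε^1.25·(LQ²/(gh_f))^4.75 + ν·Q^9.4·(L/(gh_f))^5.2]^0.04
LQ²/(gh_f) = 0.5826; L/(gh_f) = 10.73
Term 1 = ε^1.25·(…)^4.75 = 2.68×10^-7; Term 2 = ν·Q^9.4·(…)^5.2 = 1.13×10^-7
D = 0.66·(2.68×10^-7 + 1.13×10^-7)^0.04 = 0.3654 m = 365 mm
Check: V = 2.22 m/s, Re = 1.86×10^6, f = 0.01322, h_f = 23.6 m ≈ 24.6 m ✓

D ≈ 365 mm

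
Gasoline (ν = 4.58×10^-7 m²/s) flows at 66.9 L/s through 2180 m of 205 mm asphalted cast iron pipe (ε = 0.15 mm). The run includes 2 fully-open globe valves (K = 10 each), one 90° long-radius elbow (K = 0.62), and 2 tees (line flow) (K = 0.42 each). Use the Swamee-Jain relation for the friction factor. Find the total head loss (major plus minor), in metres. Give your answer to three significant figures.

H_L ≈ 46.2 m

V = 4Q/(πD²) = 2.027 m/s; V²/2g = 0.2094 m
Re = 9.07×10^5, ε/D = 7.32×10^-4 → f = 0.01874 (Swamee-Jain)
Major: h_f = f(L/D)·V²/2g = 0.01874·10634·0.2094 = 41.73 m
Minor: ΣK = 21.5; h_m = ΣK·V²/2g = 4.494 m
Total H_L = 41.73 + 4.494 = 46.23 m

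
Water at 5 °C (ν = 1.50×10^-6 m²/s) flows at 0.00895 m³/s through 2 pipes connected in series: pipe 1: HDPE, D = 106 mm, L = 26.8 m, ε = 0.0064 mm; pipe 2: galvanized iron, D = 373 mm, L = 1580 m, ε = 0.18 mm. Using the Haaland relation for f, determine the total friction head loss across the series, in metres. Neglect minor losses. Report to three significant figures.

H ≈ 0.295 m

Pipe 1: V = 1.014 m/s, Re = 7.17×10^4, ε/D = 6.04×10^-5, f = 0.01934, h_1 = f(L/D)V²/2g = 0.2563 m
Pipe 2: V = 0.08191 m/s, Re = 2.04×10^4, ε/D = 4.83×10^-4, f = 0.02652, h_2 = f(L/D)V²/2g = 0.03841 m
Series → Q common, losses add: H = Σh = 0.2947 m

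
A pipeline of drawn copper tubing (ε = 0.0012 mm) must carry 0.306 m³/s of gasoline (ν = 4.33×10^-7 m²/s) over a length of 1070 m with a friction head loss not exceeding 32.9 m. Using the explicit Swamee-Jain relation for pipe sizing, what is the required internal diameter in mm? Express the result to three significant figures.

Swamee-Jain (Type III): D = 0.66·[ε^1.25·(LQ²/(gh_f))^4.75 + ν·Q^9.4·(L/(gh_f))^5.2]^0.04
LQ²/(gh_f) = 0.3104; L/(gh_f) = 3.315
Term 1 = ε^1.25·(…)^4.75 = 1.53×10^-10; Term 2 = ν·Q^9.4·(…)^5.2 = 3.23×10^-9
D = 0.66·(1.53×10^-10 + 3.23×10^-9)^0.04 = 0.3025 m = 302 mm
Check: V = 4.26 m/s, Re = 2.97×10^6, f = 0.009936, h_f = 32.5 m ≈ 32.9 m ✓

D ≈ 302 mm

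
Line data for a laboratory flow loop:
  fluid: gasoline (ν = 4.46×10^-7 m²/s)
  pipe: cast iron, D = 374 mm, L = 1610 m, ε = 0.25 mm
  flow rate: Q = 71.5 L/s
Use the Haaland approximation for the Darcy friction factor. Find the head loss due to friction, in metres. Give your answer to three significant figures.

h_f ≈ 1.72 m

V = 4Q/(πD²) = 4·0.0715/(π·0.374²) = 0.6508 m/s
Re = VD/ν = 0.6508·0.374/4.46×10^-7 = 5.46×10^5 → turbulent
ε/D = 0.25/374 = 6.68×10^-4
Haaland: f = 0.01852
h_f = f(L/D)V²/(2g) = 0.01852·(1610/0.374)·0.6508²/(2·9.81) = 1.721 m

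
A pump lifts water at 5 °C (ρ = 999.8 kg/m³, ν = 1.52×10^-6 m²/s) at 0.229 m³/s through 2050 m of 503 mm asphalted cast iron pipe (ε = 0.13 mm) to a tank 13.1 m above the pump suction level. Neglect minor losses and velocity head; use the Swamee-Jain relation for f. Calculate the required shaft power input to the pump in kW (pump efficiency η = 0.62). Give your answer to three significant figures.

P_shaft ≈ 63.8 kW

V = 4Q/(πD²) = 1.152 m/s; Re = 3.81×10^5; ε/D = 2.58×10^-4; f = 0.01639
h_f = f(L/D)V²/2g = 4.521 m
Total head H = z + h_f = 13.1 + 4.521 = 17.62 m
P_hyd = ρgQH = 999.8·9.81·0.229·17.62 = 39.58 kW
P_shaft = P_hyd/η = 39.58/0.62 = 63.84 kW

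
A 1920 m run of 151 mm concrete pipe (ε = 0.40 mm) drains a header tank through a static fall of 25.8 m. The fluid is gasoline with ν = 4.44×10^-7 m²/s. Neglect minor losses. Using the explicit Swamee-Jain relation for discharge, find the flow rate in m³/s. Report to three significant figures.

Swamee-Jain (Type II): Q = -0.965·√(gD⁵h_f/L)·ln[ε/(3.7D) + √(3.17ν²L/(gD³h_f))]
√(gD⁵h_f/L) = √(9.81·0.151⁵·25.8/1920) = 0.003217
ε/(3.7D) = 7.16×10^-4; √(3.17ν²L/(gD³h_f)) = 3.71×10^-5
Q = -0.965·0.003217·ln(7.531×10^-4) = 0.02232 m³/s
Check: V = 1.25 m/s, Re = 4.24×10^5, f = 0.02575, h_f = 25.9 m ≈ 25.8 m ✓

Q ≈ 0.0223 m³/s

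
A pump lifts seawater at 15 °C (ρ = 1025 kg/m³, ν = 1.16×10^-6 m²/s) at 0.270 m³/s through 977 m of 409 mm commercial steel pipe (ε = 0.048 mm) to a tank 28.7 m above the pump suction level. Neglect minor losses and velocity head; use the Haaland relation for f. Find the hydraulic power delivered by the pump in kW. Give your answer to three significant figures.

P_hyd ≈ 97.4 kW

V = 4Q/(πD²) = 2.055 m/s; Re = 7.25×10^5; ε/D = 1.17×10^-4; f = 0.01394
h_f = f(L/D)V²/2g = 7.166 m
Total head H = z + h_f = 28.7 + 7.166 = 35.87 m
P_hyd = ρgQH = 1025·9.81·0.270·35.87 = 97.37 kW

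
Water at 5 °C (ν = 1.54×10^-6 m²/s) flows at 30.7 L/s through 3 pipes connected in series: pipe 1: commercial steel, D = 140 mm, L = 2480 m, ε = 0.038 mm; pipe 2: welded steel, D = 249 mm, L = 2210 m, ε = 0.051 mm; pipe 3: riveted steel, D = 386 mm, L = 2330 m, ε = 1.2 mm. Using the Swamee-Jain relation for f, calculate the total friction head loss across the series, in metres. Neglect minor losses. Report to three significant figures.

H ≈ 68.0 m

Pipe 1: V = 1.994 m/s, Re = 1.81×10^5, ε/D = 2.71×10^-4, f = 0.01782, h_1 = f(L/D)V²/2g = 63.99 m
Pipe 2: V = 0.6304 m/s, Re = 1.02×10^5, ε/D = 2.05×10^-4, f = 0.01896, h_2 = f(L/D)V²/2g = 3.409 m
Pipe 3: V = 0.2623 m/s, Re = 6.58×10^4, ε/D = 0.00311, f = 0.02860, h_3 = f(L/D)V²/2g = 0.6056 m
Series → Q common, losses add: H = Σh = 68.00 m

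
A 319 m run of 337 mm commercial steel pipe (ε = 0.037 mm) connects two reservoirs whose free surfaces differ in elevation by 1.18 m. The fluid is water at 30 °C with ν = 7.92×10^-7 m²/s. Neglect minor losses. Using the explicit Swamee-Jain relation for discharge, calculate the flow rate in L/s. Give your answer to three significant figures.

Q ≈ 116 L/s

Swamee-Jain (Type II): Q = -0.965·√(gD⁵h_f/L)·ln[ε/(3.7D) + √(3.17ν²L/(gD³h_f))]
√(gD⁵h_f/L) = √(9.81·0.337⁵·1.18/319) = 0.01256
ε/(3.7D) = 2.97×10^-5; √(3.17ν²L/(gD³h_f)) = 3.78×10^-5
Q = -0.965·0.01256·ln(6.751×10^-5) = 0.1164 m³/s
Check: V = 1.30 m/s, Re = 5.55×10^5, f = 0.01442, h_f = 1.18 m ≈ 1.18 m ✓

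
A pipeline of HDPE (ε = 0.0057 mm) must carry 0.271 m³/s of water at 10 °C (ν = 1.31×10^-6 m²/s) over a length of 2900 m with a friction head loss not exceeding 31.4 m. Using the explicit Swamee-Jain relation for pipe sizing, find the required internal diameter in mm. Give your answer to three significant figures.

Swamee-Jain (Type III): D = 0.66·[ε^1.25·(LQ²/(gh_f))^4.75 + ν·Q^9.4·(L/(gh_f))^5.2]^0.04
LQ²/(gh_f) = 0.6914; L/(gh_f) = 9.415
Term 1 = ε^1.25·(…)^4.75 = 4.83×10^-8; Term 2 = ν·Q^9.4·(…)^5.2 = 7.09×10^-7
D = 0.66·(4.83×10^-8 + 7.09×10^-7)^0.04 = 0.3756 m = 376 mm
Check: V = 2.45 m/s, Re = 7.01×10^5, f = 0.01263, h_f = 29.7 m ≈ 31.4 m ✓

D ≈ 376 mm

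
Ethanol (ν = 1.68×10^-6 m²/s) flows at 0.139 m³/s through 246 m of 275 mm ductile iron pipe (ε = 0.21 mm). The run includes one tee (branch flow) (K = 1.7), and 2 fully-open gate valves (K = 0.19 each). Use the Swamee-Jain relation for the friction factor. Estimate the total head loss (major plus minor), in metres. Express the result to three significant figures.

H_L ≈ 5.44 m

V = 4Q/(πD²) = 2.340 m/s; V²/2g = 0.2791 m
Re = 3.83×10^5, ε/D = 7.64×10^-4 → f = 0.01946 (Swamee-Jain)
Major: h_f = f(L/D)·V²/2g = 0.01946·894.5·0.2791 = 4.860 m
Minor: ΣK = 2.08; h_m = ΣK·V²/2g = 0.5806 m
Total H_L = 4.860 + 0.5806 = 5.440 m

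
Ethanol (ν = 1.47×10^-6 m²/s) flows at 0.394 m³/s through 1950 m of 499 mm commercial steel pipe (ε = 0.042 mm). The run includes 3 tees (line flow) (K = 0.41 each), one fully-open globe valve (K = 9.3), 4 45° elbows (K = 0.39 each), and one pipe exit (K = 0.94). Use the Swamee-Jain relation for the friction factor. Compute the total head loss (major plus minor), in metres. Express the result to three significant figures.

H_L ≈ 13.8 m

V = 4Q/(πD²) = 2.015 m/s; V²/2g = 0.2069 m
Re = 6.84×10^5, ε/D = 8.42×10^-5 → f = 0.01377 (Swamee-Jain)
Major: h_f = f(L/D)·V²/2g = 0.01377·3908·0.2069 = 11.14 m
Minor: ΣK = 13.0; h_m = ΣK·V²/2g = 2.696 m
Total H_L = 11.14 + 2.696 = 13.83 m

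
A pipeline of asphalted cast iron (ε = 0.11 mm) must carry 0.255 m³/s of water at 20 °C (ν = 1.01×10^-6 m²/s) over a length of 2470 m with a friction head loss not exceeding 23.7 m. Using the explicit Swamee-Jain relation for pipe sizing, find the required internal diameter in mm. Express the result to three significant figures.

Swamee-Jain (Type III): D = 0.66·[ε^1.25·(LQ²/(gh_f))^4.75 + ν·Q^9.4·(L/(gh_f))^5.2]^0.04
LQ²/(gh_f) = 0.6908; L/(gh_f) = 10.62
Term 1 = ε^1.25·(…)^4.75 = 1.94×10^-6; Term 2 = ν·Q^9.4·(…)^5.2 = 5.79×10^-7
D = 0.66·(1.94×10^-6 + 5.79×10^-7)^0.04 = 0.3941 m = 394 mm
Check: V = 2.09 m/s, Re = 8.16×10^5, f = 0.01572, h_f = 21.9 m ≈ 23.7 m ✓

D ≈ 394 mm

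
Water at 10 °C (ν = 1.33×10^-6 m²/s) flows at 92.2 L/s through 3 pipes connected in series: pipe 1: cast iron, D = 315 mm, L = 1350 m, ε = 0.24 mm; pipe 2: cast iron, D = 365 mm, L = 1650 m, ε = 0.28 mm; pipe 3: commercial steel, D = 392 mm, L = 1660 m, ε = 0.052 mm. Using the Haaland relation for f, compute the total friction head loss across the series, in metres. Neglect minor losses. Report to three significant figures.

Pipe 1: V = 1.183 m/s, Re = 2.80×10^5, ε/D = 7.62×10^-4, f = 0.01952, h_1 = f(L/D)V²/2g = 5.968 m
Pipe 2: V = 0.8812 m/s, Re = 2.42×10^5, ε/D = 7.67×10^-4, f = 0.01970, h_2 = f(L/D)V²/2g = 3.524 m
Pipe 3: V = 0.7640 m/s, Re = 2.25×10^5, ε/D = 1.33×10^-4, f = 0.01613, h_3 = f(L/D)V²/2g = 2.032 m
Series → Q common, losses add: H = Σh = 11.52 m

H ≈ 11.5 m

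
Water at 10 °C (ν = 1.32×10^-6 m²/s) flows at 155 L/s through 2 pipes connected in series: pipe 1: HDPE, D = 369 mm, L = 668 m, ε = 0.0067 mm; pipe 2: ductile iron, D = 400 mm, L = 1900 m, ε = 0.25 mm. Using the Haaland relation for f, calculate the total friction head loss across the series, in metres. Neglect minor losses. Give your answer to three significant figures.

Pipe 1: V = 1.449 m/s, Re = 4.05×10^5, ε/D = 1.82×10^-5, f = 0.01375, h_1 = f(L/D)V²/2g = 2.666 m
Pipe 2: V = 1.233 m/s, Re = 3.74×10^5, ε/D = 6.25×10^-4, f = 0.01855, h_2 = f(L/D)V²/2g = 6.834 m
Series → Q common, losses add: H = Σh = 9.499 m

H ≈ 9.50 m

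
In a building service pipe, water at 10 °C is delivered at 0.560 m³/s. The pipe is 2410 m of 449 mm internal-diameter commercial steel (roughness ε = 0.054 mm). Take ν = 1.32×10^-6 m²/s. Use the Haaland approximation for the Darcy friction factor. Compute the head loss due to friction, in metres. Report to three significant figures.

h_f ≈ 46.0 m

V = 4Q/(πD²) = 4·0.560/(π·0.449²) = 3.537 m/s
Re = VD/ν = 3.537·0.449/1.32×10^-6 = 1.20×10^6 → turbulent
ε/D = 0.054/449 = 1.20×10^-4
Haaland: f = 0.01344
h_f = f(L/D)V²/(2g) = 0.01344·(2410/0.449)·3.537²/(2·9.81) = 46.01 m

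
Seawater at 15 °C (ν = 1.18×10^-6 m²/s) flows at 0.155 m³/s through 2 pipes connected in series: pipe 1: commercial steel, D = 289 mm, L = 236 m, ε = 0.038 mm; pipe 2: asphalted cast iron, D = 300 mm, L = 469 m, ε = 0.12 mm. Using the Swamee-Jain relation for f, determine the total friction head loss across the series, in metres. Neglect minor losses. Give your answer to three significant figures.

H ≈ 9.91 m

Pipe 1: V = 2.363 m/s, Re = 5.79×10^5, ε/D = 1.31×10^-4, f = 0.01461, h_1 = f(L/D)V²/2g = 3.394 m
Pipe 2: V = 2.193 m/s, Re = 5.57×10^5, ε/D = 4.00×10^-4, f = 0.01701, h_2 = f(L/D)V²/2g = 6.518 m
Series → Q common, losses add: H = Σh = 9.913 m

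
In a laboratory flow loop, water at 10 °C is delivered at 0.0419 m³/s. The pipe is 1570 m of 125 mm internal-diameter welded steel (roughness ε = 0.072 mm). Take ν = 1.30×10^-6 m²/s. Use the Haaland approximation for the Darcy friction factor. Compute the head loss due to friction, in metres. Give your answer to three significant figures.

V = 4Q/(πD²) = 4·0.0419/(π·0.125²) = 3.414 m/s
Re = VD/ν = 3.414·0.125/1.30×10^-6 = 3.28×10^5 → turbulent
ε/D = 0.072/125 = 5.76×10^-4
Haaland: f = 0.01841
h_f = f(L/D)V²/(2g) = 0.01841·(1570/0.125)·3.414²/(2·9.81) = 137.4 m

h_f ≈ 137 m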